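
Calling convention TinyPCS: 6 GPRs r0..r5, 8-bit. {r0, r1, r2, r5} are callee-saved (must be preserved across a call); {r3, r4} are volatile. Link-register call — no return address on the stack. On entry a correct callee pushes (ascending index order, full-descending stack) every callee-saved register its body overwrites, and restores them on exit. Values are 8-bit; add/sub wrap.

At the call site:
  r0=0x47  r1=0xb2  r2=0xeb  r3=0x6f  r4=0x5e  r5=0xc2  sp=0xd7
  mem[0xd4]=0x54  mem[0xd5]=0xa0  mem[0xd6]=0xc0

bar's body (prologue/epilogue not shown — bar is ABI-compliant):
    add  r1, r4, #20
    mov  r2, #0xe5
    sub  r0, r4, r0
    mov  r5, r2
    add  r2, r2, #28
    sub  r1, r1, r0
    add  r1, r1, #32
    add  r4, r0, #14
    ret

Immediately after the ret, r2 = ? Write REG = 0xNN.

REG = 0xeb

prologue: push r0 → mem[0xd6]=0x47, sp=0xd6
prologue: push r1 → mem[0xd5]=0xb2, sp=0xd5
prologue: push r2 → mem[0xd4]=0xeb, sp=0xd4
prologue: push r5 → mem[0xd3]=0xc2, sp=0xd3
body[0] add  r1, r4, #20 → r1=0x72
body[1] mov  r2, #0xe5 → r2=0xe5
body[2] sub  r0, r4, r0 → r0=0x17
body[3] mov  r5, r2 → r5=0xe5
body[4] add  r2, r2, #28 → r2=0x01
body[5] sub  r1, r1, r0 → r1=0x5b
body[6] add  r1, r1, #32 → r1=0x7b
body[7] add  r4, r0, #14 → r4=0x25
epilogue: pop r5=0xc2, sp=0xd4
epilogue: pop r2=0xeb, sp=0xd5
epilogue: pop r1=0xb2, sp=0xd6
epilogue: pop r0=0x47, sp=0xd7
r2 is callee-saved → restored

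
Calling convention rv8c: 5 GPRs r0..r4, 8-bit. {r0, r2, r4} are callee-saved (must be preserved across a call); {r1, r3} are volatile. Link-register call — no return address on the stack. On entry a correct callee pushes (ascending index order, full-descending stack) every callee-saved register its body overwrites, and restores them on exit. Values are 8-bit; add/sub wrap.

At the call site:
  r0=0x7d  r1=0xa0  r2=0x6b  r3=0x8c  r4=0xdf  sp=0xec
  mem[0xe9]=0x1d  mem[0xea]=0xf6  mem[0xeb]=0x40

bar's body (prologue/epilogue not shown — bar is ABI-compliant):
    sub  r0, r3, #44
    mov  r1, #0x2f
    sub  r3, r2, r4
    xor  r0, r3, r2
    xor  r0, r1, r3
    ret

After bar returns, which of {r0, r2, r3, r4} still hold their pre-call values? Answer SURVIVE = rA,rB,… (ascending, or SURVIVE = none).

prologue: push r0 -> mem[0xeb]=0x7d, sp=0xeb
body[0] sub  r0, r3, #44 -> r0=0x60
body[1] mov  r1, #0x2f -> r1=0x2f
body[2] sub  r3, r2, r4 -> r3=0x8c
body[3] xor  r0, r3, r2 -> r0=0xe7
body[4] xor  r0, r1, r3 -> r0=0xa3
epilogue: pop r0=0x7d, sp=0xec
r0: callee-saved, written=True
r2: callee-saved, written=False
r3: caller-saved, written=True
r4: callee-saved, written=False

SURVIVE = r0,r2,r3,r4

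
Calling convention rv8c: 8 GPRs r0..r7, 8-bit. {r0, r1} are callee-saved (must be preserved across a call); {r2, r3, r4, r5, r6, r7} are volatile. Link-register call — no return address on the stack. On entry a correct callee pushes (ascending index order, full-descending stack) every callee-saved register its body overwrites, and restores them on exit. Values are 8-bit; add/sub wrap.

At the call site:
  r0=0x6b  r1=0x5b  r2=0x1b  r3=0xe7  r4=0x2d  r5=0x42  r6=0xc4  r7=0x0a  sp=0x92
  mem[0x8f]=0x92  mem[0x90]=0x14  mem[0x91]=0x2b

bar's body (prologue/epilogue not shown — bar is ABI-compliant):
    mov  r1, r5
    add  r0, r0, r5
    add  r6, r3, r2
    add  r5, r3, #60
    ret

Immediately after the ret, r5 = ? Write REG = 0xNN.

REG = 0x23

prologue: push r0 → mem[0x91]=0x6b, sp=0x91
prologue: push r1 → mem[0x90]=0x5b, sp=0x90
body[0] mov  r1, r5 → r1=0x42
body[1] add  r0, r0, r5 → r0=0xad
body[2] add  r6, r3, r2 → r6=0x02
body[3] add  r5, r3, #60 → r5=0x23
epilogue: pop r1=0x5b, sp=0x91
epilogue: pop r0=0x6b, sp=0x92
r5 is caller-saved → body value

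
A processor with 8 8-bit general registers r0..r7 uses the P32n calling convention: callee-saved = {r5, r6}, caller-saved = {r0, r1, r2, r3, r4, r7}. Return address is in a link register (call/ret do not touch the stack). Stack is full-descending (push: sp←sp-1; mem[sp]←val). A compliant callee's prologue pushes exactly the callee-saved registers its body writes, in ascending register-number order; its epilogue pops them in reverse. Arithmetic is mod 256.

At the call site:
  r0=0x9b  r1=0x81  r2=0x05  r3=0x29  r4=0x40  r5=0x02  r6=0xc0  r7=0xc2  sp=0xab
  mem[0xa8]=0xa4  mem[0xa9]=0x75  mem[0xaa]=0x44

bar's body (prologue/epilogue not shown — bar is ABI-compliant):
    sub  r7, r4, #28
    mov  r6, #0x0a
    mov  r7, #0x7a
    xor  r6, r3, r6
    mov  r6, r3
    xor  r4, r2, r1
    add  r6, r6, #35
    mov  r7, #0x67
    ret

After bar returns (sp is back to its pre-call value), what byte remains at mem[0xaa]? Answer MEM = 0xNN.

MEM = 0xc0

prologue: push r6 → mem[0xaa]=0xc0, sp=0xaa
body[0] sub  r7, r4, #28 → r7=0x24
body[1] mov  r6, #0x0a → r6=0x0a
body[2] mov  r7, #0x7a → r7=0x7a
body[3] xor  r6, r3, r6 → r6=0x23
body[4] mov  r6, r3 → r6=0x29
body[5] xor  r4, r2, r1 → r4=0x84
body[6] add  r6, r6, #35 → r6=0x4c
body[7] mov  r7, #0x67 → r7=0x67
epilogue: pop r6=0xc0, sp=0xab
prologue pushed ['r6'] at ['0xaa']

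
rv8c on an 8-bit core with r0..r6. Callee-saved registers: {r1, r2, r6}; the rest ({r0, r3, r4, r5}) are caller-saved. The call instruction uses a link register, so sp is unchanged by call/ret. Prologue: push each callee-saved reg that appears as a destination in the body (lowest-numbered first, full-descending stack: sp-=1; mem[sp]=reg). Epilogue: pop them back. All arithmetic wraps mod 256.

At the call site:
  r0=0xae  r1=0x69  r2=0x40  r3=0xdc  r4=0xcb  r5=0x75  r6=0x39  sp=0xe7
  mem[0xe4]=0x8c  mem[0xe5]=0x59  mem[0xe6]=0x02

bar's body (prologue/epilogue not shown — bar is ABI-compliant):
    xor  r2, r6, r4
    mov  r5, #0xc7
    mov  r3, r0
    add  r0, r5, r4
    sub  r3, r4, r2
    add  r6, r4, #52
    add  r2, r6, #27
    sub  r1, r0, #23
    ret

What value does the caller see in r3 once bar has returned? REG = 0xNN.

prologue: push r1 -> mem[0xe6]=0x69, sp=0xe6
prologue: push r2 -> mem[0xe5]=0x40, sp=0xe5
prologue: push r6 -> mem[0xe4]=0x39, sp=0xe4
body[0] xor  r2, r6, r4 -> r2=0xf2
body[1] mov  r5, #0xc7 -> r5=0xc7
body[2] mov  r3, r0 -> r3=0xae
body[3] add  r0, r5, r4 -> r0=0x92
body[4] sub  r3, r4, r2 -> r3=0xd9
body[5] add  r6, r4, #52 -> r6=0xff
body[6] add  r2, r6, #27 -> r2=0x1a
body[7] sub  r1, r0, #23 -> r1=0x7b
epilogue: pop r6=0x39, sp=0xe5
epilogue: pop r2=0x40, sp=0xe6
epilogue: pop r1=0x69, sp=0xe7
r3 is caller-saved -> body value

REG = 0xd9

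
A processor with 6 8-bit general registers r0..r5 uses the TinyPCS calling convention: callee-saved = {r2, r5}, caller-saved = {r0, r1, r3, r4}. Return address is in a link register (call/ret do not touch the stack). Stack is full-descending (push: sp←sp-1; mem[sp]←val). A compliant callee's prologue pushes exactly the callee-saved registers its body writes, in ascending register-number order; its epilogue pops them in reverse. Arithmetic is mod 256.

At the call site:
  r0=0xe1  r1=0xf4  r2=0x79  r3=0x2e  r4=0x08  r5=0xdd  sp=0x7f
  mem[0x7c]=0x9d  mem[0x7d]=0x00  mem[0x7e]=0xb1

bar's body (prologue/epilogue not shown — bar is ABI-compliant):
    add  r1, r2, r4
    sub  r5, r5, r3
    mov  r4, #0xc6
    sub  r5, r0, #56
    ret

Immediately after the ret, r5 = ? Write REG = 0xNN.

REG = 0xdd

prologue: push r5 → mem[0x7e]=0xdd, sp=0x7e
body[0] add  r1, r2, r4 → r1=0x81
body[1] sub  r5, r5, r3 → r5=0xaf
body[2] mov  r4, #0xc6 → r4=0xc6
body[3] sub  r5, r0, #56 → r5=0xa9
epilogue: pop r5=0xdd, sp=0x7f
r5 is callee-saved → restored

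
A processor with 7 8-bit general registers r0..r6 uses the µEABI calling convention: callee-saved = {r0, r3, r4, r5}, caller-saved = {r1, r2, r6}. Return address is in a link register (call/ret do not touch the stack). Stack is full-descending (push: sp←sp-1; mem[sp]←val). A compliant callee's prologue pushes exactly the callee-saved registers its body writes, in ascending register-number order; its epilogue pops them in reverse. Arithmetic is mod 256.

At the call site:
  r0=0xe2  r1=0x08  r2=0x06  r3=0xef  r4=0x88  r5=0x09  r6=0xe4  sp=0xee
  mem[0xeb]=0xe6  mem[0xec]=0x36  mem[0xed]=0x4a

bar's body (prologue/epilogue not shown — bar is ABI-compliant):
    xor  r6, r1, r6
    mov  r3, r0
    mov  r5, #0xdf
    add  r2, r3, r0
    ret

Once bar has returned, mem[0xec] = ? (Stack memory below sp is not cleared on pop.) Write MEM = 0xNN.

prologue: push r3 -> mem[0xed]=0xef, sp=0xed
prologue: push r5 -> mem[0xec]=0x09, sp=0xec
body[0] xor  r6, r1, r6 -> r6=0xec
body[1] mov  r3, r0 -> r3=0xe2
body[2] mov  r5, #0xdf -> r5=0xdf
body[3] add  r2, r3, r0 -> r2=0xc4
epilogue: pop r5=0x09, sp=0xed
epilogue: pop r3=0xef, sp=0xee
prologue pushed ['r3', 'r5'] at ['0xed', '0xec']

MEM = 0x09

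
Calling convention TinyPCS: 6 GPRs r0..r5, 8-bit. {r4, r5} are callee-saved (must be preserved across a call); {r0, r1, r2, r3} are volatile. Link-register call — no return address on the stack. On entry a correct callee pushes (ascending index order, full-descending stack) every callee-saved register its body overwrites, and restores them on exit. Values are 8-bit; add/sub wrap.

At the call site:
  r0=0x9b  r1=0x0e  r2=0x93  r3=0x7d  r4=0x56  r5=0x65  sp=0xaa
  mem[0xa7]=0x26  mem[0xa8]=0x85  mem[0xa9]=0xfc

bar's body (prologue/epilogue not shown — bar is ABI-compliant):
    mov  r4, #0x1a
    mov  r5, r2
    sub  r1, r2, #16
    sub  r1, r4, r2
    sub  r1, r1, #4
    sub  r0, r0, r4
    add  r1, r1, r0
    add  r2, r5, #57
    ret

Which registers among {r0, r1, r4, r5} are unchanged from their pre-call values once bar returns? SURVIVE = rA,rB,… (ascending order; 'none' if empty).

SURVIVE = r4,r5

prologue: push r4 -> mem[0xa9]=0x56, sp=0xa9
prologue: push r5 -> mem[0xa8]=0x65, sp=0xa8
body[0] mov  r4, #0x1a -> r4=0x1a
body[1] mov  r5, r2 -> r5=0x93
body[2] sub  r1, r2, #16 -> r1=0x83
body[3] sub  r1, r4, r2 -> r1=0x87
body[4] sub  r1, r1, #4 -> r1=0x83
body[5] sub  r0, r0, r4 -> r0=0x81
body[6] add  r1, r1, r0 -> r1=0x04
body[7] add  r2, r5, #57 -> r2=0xcc
epilogue: pop r5=0x65, sp=0xa9
epilogue: pop r4=0x56, sp=0xaa
r0: caller-saved, written=True
r1: caller-saved, written=True
r4: callee-saved, written=True
r5: callee-saved, written=True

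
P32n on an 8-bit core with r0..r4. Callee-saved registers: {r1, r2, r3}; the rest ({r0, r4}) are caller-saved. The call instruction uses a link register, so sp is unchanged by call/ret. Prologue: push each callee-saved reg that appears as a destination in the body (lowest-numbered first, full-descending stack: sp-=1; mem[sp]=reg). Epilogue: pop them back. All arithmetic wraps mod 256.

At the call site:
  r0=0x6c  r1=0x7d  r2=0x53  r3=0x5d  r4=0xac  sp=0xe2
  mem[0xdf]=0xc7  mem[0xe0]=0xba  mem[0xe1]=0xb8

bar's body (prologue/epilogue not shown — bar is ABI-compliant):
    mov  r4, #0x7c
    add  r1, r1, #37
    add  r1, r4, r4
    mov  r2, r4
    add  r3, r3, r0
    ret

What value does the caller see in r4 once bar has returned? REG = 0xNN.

REG = 0x7c

prologue: push r1 -> mem[0xe1]=0x7d, sp=0xe1
prologue: push r2 -> mem[0xe0]=0x53, sp=0xe0
prologue: push r3 -> mem[0xdf]=0x5d, sp=0xdf
body[0] mov  r4, #0x7c -> r4=0x7c
body[1] add  r1, r1, #37 -> r1=0xa2
body[2] add  r1, r4, r4 -> r1=0xf8
body[3] mov  r2, r4 -> r2=0x7c
body[4] add  r3, r3, r0 -> r3=0xc9
epilogue: pop r3=0x5d, sp=0xe0
epilogue: pop r2=0x53, sp=0xe1
epilogue: pop r1=0x7d, sp=0xe2
r4 is caller-saved -> body value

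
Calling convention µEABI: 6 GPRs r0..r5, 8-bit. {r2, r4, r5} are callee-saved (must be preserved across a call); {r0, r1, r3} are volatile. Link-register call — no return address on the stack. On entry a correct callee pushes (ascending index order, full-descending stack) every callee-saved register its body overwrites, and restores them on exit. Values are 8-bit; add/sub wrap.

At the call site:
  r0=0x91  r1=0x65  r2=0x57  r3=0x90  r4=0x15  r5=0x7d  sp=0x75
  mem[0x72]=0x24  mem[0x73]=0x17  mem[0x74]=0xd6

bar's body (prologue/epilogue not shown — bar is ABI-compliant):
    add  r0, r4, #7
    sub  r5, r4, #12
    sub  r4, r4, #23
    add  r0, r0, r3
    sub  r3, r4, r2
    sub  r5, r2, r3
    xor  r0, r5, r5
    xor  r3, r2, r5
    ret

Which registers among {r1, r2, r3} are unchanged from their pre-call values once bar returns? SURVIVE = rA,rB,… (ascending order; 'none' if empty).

prologue: push r4 -> mem[0x74]=0x15, sp=0x74
prologue: push r5 -> mem[0x73]=0x7d, sp=0x73
body[0] add  r0, r4, #7 -> r0=0x1c
body[1] sub  r5, r4, #12 -> r5=0x09
body[2] sub  r4, r4, #23 -> r4=0xfe
body[3] add  r0, r0, r3 -> r0=0xac
body[4] sub  r3, r4, r2 -> r3=0xa7
body[5] sub  r5, r2, r3 -> r5=0xb0
body[6] xor  r0, r5, r5 -> r0=0x00
body[7] xor  r3, r2, r5 -> r3=0xe7
epilogue: pop r5=0x7d, sp=0x74
epilogue: pop r4=0x15, sp=0x75
r1: caller-saved, written=False
r2: callee-saved, written=False
r3: caller-saved, written=True

SURVIVE = r1,r2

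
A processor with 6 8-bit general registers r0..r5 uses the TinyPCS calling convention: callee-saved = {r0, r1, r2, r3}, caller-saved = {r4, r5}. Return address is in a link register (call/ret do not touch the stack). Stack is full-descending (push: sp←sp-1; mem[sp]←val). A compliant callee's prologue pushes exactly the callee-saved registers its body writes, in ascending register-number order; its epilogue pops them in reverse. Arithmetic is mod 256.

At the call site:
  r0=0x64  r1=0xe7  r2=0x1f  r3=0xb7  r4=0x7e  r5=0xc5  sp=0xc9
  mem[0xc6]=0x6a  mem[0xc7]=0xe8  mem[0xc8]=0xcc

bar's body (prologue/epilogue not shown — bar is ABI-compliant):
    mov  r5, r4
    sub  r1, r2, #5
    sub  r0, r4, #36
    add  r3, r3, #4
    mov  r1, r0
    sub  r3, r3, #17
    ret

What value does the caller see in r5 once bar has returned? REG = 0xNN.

prologue: push r0 -> mem[0xc8]=0x64, sp=0xc8
prologue: push r1 -> mem[0xc7]=0xe7, sp=0xc7
prologue: push r3 -> mem[0xc6]=0xb7, sp=0xc6
body[0] mov  r5, r4 -> r5=0x7e
body[1] sub  r1, r2, #5 -> r1=0x1a
body[2] sub  r0, r4, #36 -> r0=0x5a
body[3] add  r3, r3, #4 -> r3=0xbb
body[4] mov  r1, r0 -> r1=0x5a
body[5] sub  r3, r3, #17 -> r3=0xaa
epilogue: pop r3=0xb7, sp=0xc7
epilogue: pop r1=0xe7, sp=0xc8
epilogue: pop r0=0x64, sp=0xc9
r5 is caller-saved -> body value

REG = 0x7e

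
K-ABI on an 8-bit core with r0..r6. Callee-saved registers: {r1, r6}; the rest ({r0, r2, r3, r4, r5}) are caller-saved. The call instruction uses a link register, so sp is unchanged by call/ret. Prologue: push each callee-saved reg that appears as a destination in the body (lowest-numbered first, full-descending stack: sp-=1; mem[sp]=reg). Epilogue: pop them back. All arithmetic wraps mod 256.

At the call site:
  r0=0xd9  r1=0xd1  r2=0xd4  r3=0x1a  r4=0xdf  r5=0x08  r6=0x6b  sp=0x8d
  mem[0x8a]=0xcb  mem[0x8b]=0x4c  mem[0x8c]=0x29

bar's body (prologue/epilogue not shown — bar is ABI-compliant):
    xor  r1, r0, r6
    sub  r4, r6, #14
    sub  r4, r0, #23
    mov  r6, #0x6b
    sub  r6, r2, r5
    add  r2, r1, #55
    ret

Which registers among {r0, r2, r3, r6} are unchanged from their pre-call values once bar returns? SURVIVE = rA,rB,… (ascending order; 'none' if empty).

prologue: push r1 -> mem[0x8c]=0xd1, sp=0x8c
prologue: push r6 -> mem[0x8b]=0x6b, sp=0x8b
body[0] xor  r1, r0, r6 -> r1=0xb2
body[1] sub  r4, r6, #14 -> r4=0x5d
body[2] sub  r4, r0, #23 -> r4=0xc2
body[3] mov  r6, #0x6b -> r6=0x6b
body[4] sub  r6, r2, r5 -> r6=0xcc
body[5] add  r2, r1, #55 -> r2=0xe9
epilogue: pop r6=0x6b, sp=0x8c
epilogue: pop r1=0xd1, sp=0x8d
r0: caller-saved, written=False
r2: caller-saved, written=True
r3: caller-saved, written=False
r6: callee-saved, written=True

SURVIVE = r0,r3,r6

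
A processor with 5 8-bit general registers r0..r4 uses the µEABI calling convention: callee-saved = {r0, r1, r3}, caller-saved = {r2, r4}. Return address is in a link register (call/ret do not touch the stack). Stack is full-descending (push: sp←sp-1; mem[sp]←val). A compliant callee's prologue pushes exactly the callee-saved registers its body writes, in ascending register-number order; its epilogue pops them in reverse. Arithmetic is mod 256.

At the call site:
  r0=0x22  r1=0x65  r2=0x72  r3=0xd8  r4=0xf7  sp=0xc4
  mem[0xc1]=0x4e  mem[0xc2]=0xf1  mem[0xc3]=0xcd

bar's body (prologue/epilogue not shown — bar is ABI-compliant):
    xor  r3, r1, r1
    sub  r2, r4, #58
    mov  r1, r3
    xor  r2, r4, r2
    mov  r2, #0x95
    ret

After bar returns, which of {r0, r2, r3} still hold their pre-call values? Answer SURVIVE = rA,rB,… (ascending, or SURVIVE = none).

SURVIVE = r0,r3

prologue: push r1 -> mem[0xc3]=0x65, sp=0xc3
prologue: push r3 -> mem[0xc2]=0xd8, sp=0xc2
body[0] xor  r3, r1, r1 -> r3=0x00
body[1] sub  r2, r4, #58 -> r2=0xbd
body[2] mov  r1, r3 -> r1=0x00
body[3] xor  r2, r4, r2 -> r2=0x4a
body[4] mov  r2, #0x95 -> r2=0x95
epilogue: pop r3=0xd8, sp=0xc3
epilogue: pop r1=0x65, sp=0xc4
r0: callee-saved, written=False
r2: caller-saved, written=True
r3: callee-saved, written=True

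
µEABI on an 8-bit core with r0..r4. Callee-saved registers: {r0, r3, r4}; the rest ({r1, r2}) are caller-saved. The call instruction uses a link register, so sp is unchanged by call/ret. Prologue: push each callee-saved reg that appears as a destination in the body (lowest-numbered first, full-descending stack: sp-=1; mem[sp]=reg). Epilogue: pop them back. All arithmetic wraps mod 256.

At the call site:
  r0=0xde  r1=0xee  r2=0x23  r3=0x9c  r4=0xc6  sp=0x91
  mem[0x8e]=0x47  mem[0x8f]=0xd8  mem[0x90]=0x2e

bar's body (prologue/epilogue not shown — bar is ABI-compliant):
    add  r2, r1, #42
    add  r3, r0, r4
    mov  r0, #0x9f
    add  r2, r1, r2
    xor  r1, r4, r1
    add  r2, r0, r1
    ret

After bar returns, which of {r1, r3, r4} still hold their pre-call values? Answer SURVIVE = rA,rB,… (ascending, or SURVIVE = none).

SURVIVE = r3,r4

prologue: push r0 -> mem[0x90]=0xde, sp=0x90
prologue: push r3 -> mem[0x8f]=0x9c, sp=0x8f
body[0] add  r2, r1, #42 -> r2=0x18
body[1] add  r3, r0, r4 -> r3=0xa4
body[2] mov  r0, #0x9f -> r0=0x9f
body[3] add  r2, r1, r2 -> r2=0x06
body[4] xor  r1, r4, r1 -> r1=0x28
body[5] add  r2, r0, r1 -> r2=0xc7
epilogue: pop r3=0x9c, sp=0x90
epilogue: pop r0=0xde, sp=0x91
r1: caller-saved, written=True
r3: callee-saved, written=True
r4: callee-saved, written=False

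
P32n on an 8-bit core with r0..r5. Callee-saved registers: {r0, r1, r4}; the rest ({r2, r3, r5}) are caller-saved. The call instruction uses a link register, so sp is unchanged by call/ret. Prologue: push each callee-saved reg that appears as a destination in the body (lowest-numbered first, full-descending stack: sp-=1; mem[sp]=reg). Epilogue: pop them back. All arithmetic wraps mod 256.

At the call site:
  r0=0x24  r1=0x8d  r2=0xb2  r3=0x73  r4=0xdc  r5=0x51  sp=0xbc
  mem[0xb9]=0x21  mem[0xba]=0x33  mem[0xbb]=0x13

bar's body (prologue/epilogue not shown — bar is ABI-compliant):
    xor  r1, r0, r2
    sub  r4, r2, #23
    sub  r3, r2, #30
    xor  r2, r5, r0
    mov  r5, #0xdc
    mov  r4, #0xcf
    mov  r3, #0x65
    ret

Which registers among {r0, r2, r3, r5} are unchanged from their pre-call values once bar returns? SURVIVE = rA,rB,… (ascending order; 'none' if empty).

prologue: push r1 -> mem[0xbb]=0x8d, sp=0xbb
prologue: push r4 -> mem[0xba]=0xdc, sp=0xba
body[0] xor  r1, r0, r2 -> r1=0x96
body[1] sub  r4, r2, #23 -> r4=0x9b
body[2] sub  r3, r2, #30 -> r3=0x94
body[3] xor  r2, r5, r0 -> r2=0x75
body[4] mov  r5, #0xdc -> r5=0xdc
body[5] mov  r4, #0xcf -> r4=0xcf
body[6] mov  r3, #0x65 -> r3=0x65
epilogue: pop r4=0xdc, sp=0xbb
epilogue: pop r1=0x8d, sp=0xbc
r0: callee-saved, written=False
r2: caller-saved, written=True
r3: caller-saved, written=True
r5: caller-saved, written=True

SURVIVE = r0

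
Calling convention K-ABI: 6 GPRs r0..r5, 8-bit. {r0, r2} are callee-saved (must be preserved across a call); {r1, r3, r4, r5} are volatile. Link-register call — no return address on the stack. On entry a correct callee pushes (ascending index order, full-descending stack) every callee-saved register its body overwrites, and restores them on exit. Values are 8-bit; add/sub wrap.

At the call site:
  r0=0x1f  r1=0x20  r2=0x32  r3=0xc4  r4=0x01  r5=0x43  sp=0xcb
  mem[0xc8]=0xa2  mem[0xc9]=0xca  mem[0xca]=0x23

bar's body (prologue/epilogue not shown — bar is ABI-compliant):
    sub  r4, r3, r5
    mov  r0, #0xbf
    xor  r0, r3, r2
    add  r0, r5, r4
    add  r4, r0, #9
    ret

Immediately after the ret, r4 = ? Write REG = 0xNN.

REG = 0xcd

prologue: push r0 -> mem[0xca]=0x1f, sp=0xca
body[0] sub  r4, r3, r5 -> r4=0x81
body[1] mov  r0, #0xbf -> r0=0xbf
body[2] xor  r0, r3, r2 -> r0=0xf6
body[3] add  r0, r5, r4 -> r0=0xc4
body[4] add  r4, r0, #9 -> r4=0xcd
epilogue: pop r0=0x1f, sp=0xcb
r4 is caller-saved -> body value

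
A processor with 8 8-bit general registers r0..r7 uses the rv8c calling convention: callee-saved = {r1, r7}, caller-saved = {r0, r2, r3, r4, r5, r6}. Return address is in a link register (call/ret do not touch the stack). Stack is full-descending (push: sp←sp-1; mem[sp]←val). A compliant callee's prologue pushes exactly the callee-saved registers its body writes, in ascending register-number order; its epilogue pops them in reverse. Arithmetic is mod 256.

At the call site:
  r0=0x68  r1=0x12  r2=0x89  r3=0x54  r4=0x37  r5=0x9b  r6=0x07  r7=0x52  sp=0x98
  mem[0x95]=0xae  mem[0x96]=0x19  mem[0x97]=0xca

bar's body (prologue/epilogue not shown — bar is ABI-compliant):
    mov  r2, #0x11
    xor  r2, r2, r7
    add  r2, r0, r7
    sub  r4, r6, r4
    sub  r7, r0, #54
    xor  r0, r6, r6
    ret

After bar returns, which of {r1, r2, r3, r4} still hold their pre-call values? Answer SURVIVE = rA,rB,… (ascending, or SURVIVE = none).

SURVIVE = r1,r3

prologue: push r7 -> mem[0x97]=0x52, sp=0x97
body[0] mov  r2, #0x11 -> r2=0x11
body[1] xor  r2, r2, r7 -> r2=0x43
body[2] add  r2, r0, r7 -> r2=0xba
body[3] sub  r4, r6, r4 -> r4=0xd0
body[4] sub  r7, r0, #54 -> r7=0x32
body[5] xor  r0, r6, r6 -> r0=0x00
epilogue: pop r7=0x52, sp=0x98
r1: callee-saved, written=False
r2: caller-saved, written=True
r3: caller-saved, written=False
r4: caller-saved, written=True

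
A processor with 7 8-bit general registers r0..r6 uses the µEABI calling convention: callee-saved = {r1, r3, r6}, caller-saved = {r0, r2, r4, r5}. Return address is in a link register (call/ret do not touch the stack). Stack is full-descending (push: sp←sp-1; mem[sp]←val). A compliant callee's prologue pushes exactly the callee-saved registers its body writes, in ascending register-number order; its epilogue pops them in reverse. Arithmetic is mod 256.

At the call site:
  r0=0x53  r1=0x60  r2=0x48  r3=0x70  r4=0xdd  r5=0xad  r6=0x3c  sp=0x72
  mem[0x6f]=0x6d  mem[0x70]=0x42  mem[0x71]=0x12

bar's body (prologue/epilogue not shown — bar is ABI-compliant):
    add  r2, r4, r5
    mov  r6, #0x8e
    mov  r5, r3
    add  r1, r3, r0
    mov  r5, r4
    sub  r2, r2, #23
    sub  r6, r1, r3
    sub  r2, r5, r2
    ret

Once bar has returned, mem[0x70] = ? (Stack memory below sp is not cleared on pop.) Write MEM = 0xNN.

MEM = 0x3c

prologue: push r1 -> mem[0x71]=0x60, sp=0x71
prologue: push r6 -> mem[0x70]=0x3c, sp=0x70
body[0] add  r2, r4, r5 -> r2=0x8a
body[1] mov  r6, #0x8e -> r6=0x8e
body[2] mov  r5, r3 -> r5=0x70
body[3] add  r1, r3, r0 -> r1=0xc3
body[4] mov  r5, r4 -> r5=0xdd
body[5] sub  r2, r2, #23 -> r2=0x73
body[6] sub  r6, r1, r3 -> r6=0x53
body[7] sub  r2, r5, r2 -> r2=0x6a
epilogue: pop r6=0x3c, sp=0x71
epilogue: pop r1=0x60, sp=0x72
prologue pushed ['r1', 'r6'] at ['0x71', '0x70']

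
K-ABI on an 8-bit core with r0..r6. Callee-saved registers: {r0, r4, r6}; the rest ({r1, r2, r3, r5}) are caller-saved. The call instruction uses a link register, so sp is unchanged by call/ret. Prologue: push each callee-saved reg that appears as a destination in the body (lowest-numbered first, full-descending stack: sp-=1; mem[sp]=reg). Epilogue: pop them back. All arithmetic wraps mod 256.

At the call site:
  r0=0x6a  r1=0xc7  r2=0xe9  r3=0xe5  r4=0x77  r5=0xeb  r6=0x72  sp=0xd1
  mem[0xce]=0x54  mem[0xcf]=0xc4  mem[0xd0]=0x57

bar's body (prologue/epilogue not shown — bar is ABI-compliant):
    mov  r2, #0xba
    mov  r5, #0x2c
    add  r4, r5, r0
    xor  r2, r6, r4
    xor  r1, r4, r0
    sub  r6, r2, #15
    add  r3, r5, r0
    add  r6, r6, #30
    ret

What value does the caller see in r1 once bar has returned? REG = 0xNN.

prologue: push r4 -> mem[0xd0]=0x77, sp=0xd0
prologue: push r6 -> mem[0xcf]=0x72, sp=0xcf
body[0] mov  r2, #0xba -> r2=0xba
body[1] mov  r5, #0x2c -> r5=0x2c
body[2] add  r4, r5, r0 -> r4=0x96
body[3] xor  r2, r6, r4 -> r2=0xe4
body[4] xor  r1, r4, r0 -> r1=0xfc
body[5] sub  r6, r2, #15 -> r6=0xd5
body[6] add  r3, r5, r0 -> r3=0x96
body[7] add  r6, r6, #30 -> r6=0xf3
epilogue: pop r6=0x72, sp=0xd0
epilogue: pop r4=0x77, sp=0xd1
r1 is caller-saved -> body value

REG = 0xfc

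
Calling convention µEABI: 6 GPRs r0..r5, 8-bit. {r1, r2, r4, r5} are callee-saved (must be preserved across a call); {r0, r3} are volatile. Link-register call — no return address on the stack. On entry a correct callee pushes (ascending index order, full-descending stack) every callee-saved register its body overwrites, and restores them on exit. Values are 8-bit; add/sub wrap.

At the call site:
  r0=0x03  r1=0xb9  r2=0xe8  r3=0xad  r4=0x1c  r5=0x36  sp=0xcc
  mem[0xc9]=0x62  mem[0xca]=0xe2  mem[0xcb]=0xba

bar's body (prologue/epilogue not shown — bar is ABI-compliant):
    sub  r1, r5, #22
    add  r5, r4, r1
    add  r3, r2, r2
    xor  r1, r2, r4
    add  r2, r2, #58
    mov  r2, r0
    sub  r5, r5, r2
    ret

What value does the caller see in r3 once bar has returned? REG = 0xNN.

prologue: push r1 -> mem[0xcb]=0xb9, sp=0xcb
prologue: push r2 -> mem[0xca]=0xe8, sp=0xca
prologue: push r5 -> mem[0xc9]=0x36, sp=0xc9
body[0] sub  r1, r5, #22 -> r1=0x20
body[1] add  r5, r4, r1 -> r5=0x3c
body[2] add  r3, r2, r2 -> r3=0xd0
body[3] xor  r1, r2, r4 -> r1=0xf4
body[4] add  r2, r2, #58 -> r2=0x22
body[5] mov  r2, r0 -> r2=0x03
body[6] sub  r5, r5, r2 -> r5=0x39
epilogue: pop r5=0x36, sp=0xca
epilogue: pop r2=0xe8, sp=0xcb
epilogue: pop r1=0xb9, sp=0xcc
r3 is caller-saved -> body value

REG = 0xd0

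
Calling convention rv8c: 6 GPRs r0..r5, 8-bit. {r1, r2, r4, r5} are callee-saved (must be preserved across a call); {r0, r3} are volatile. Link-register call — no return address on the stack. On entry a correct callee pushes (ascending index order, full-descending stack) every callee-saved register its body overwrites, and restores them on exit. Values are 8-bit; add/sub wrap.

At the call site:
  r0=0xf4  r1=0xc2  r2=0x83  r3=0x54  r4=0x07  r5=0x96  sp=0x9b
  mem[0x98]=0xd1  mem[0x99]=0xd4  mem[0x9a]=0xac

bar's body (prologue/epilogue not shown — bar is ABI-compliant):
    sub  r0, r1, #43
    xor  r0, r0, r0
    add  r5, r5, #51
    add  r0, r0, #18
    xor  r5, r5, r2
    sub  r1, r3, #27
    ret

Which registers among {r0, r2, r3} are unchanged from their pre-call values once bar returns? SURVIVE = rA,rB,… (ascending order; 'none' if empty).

SURVIVE = r2,r3

prologue: push r1 -> mem[0x9a]=0xc2, sp=0x9a
prologue: push r5 -> mem[0x99]=0x96, sp=0x99
body[0] sub  r0, r1, #43 -> r0=0x97
body[1] xor  r0, r0, r0 -> r0=0x00
body[2] add  r5, r5, #51 -> r5=0xc9
body[3] add  r0, r0, #18 -> r0=0x12
body[4] xor  r5, r5, r2 -> r5=0x4a
body[5] sub  r1, r3, #27 -> r1=0x39
epilogue: pop r5=0x96, sp=0x9a
epilogue: pop r1=0xc2, sp=0x9b
r0: caller-saved, written=True
r2: callee-saved, written=False
r3: caller-saved, written=False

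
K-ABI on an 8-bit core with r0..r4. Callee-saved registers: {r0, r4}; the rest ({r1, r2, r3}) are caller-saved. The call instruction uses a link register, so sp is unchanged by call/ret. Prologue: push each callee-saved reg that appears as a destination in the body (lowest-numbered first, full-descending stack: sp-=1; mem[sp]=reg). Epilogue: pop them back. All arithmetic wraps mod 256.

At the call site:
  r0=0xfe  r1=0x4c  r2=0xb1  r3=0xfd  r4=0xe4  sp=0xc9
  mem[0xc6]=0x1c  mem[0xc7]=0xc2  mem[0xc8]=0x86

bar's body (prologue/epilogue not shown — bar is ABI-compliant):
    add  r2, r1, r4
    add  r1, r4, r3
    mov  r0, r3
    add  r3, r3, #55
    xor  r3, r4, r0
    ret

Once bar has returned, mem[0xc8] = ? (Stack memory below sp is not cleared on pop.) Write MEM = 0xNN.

prologue: push r0 → mem[0xc8]=0xfe, sp=0xc8
body[0] add  r2, r1, r4 → r2=0x30
body[1] add  r1, r4, r3 → r1=0xe1
body[2] mov  r0, r3 → r0=0xfd
body[3] add  r3, r3, #55 → r3=0x34
body[4] xor  r3, r4, r0 → r3=0x19
epilogue: pop r0=0xfe, sp=0xc9
prologue pushed ['r0'] at ['0xc8']

MEM = 0xfe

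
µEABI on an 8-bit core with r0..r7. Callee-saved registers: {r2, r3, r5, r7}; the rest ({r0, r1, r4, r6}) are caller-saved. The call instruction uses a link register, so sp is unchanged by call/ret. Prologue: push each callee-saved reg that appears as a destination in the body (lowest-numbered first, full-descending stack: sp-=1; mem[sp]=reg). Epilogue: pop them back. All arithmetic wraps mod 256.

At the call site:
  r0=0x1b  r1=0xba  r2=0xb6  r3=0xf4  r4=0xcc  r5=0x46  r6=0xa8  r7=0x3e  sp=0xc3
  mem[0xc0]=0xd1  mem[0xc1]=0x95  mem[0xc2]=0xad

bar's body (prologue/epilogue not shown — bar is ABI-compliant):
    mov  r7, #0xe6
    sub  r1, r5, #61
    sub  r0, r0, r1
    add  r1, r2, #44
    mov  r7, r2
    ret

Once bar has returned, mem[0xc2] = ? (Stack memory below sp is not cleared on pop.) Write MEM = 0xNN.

MEM = 0x3e

prologue: push r7 → mem[0xc2]=0x3e, sp=0xc2
body[0] mov  r7, #0xe6 → r7=0xe6
body[1] sub  r1, r5, #61 → r1=0x09
body[2] sub  r0, r0, r1 → r0=0x12
body[3] add  r1, r2, #44 → r1=0xe2
body[4] mov  r7, r2 → r7=0xb6
epilogue: pop r7=0x3e, sp=0xc3
prologue pushed ['r7'] at ['0xc2']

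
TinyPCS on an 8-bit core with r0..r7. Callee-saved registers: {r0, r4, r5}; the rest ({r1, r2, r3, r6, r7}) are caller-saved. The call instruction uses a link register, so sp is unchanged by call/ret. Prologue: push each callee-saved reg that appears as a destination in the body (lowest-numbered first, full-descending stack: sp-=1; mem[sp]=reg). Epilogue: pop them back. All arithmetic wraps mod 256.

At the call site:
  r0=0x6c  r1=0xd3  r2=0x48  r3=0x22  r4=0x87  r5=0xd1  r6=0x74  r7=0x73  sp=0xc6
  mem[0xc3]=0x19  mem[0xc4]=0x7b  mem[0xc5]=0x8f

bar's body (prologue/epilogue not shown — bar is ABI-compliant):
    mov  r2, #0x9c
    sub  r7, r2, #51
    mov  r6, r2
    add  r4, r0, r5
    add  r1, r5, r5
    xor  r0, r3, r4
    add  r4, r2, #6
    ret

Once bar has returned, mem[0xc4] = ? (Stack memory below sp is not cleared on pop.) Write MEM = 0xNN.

prologue: push r0 -> mem[0xc5]=0x6c, sp=0xc5
prologue: push r4 -> mem[0xc4]=0x87, sp=0xc4
body[0] mov  r2, #0x9c -> r2=0x9c
body[1] sub  r7, r2, #51 -> r7=0x69
body[2] mov  r6, r2 -> r6=0x9c
body[3] add  r4, r0, r5 -> r4=0x3d
body[4] add  r1, r5, r5 -> r1=0xa2
body[5] xor  r0, r3, r4 -> r0=0x1f
body[6] add  r4, r2, #6 -> r4=0xa2
epilogue: pop r4=0x87, sp=0xc5
epilogue: pop r0=0x6c, sp=0xc6
prologue pushed ['r0', 'r4'] at ['0xc5', '0xc4']

MEM = 0x87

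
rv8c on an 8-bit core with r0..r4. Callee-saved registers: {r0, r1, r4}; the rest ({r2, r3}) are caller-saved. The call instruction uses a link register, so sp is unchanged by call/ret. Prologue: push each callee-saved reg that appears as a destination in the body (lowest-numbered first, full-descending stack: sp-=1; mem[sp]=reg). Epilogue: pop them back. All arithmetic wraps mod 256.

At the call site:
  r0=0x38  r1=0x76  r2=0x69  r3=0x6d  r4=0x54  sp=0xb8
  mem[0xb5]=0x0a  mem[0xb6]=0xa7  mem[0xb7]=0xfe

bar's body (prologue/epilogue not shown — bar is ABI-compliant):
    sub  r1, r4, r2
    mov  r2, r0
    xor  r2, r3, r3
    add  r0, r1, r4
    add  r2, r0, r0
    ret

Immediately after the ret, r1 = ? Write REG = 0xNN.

prologue: push r0 -> mem[0xb7]=0x38, sp=0xb7
prologue: push r1 -> mem[0xb6]=0x76, sp=0xb6
body[0] sub  r1, r4, r2 -> r1=0xeb
body[1] mov  r2, r0 -> r2=0x38
body[2] xor  r2, r3, r3 -> r2=0x00
body[3] add  r0, r1, r4 -> r0=0x3f
body[4] add  r2, r0, r0 -> r2=0x7e
epilogue: pop r1=0x76, sp=0xb7
epilogue: pop r0=0x38, sp=0xb8
r1 is callee-saved -> restored

REG = 0x76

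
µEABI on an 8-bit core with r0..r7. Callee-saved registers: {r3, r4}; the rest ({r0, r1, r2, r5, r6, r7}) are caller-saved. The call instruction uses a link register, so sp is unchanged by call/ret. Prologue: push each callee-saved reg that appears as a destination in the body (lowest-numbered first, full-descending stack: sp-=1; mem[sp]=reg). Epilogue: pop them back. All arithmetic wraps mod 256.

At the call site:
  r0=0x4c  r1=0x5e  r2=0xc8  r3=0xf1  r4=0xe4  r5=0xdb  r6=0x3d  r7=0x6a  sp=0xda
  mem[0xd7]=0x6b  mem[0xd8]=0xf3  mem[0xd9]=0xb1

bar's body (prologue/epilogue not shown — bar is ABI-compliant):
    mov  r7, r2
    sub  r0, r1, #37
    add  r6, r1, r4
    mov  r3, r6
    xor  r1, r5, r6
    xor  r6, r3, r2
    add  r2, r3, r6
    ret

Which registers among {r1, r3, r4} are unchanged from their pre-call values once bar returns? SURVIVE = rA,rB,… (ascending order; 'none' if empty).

SURVIVE = r3,r4

prologue: push r3 -> mem[0xd9]=0xf1, sp=0xd9
body[0] mov  r7, r2 -> r7=0xc8
body[1] sub  r0, r1, #37 -> r0=0x39
body[2] add  r6, r1, r4 -> r6=0x42
body[3] mov  r3, r6 -> r3=0x42
body[4] xor  r1, r5, r6 -> r1=0x99
body[5] xor  r6, r3, r2 -> r6=0x8a
body[6] add  r2, r3, r6 -> r2=0xcc
epilogue: pop r3=0xf1, sp=0xda
r1: caller-saved, written=True
r3: callee-saved, written=True
r4: callee-saved, written=False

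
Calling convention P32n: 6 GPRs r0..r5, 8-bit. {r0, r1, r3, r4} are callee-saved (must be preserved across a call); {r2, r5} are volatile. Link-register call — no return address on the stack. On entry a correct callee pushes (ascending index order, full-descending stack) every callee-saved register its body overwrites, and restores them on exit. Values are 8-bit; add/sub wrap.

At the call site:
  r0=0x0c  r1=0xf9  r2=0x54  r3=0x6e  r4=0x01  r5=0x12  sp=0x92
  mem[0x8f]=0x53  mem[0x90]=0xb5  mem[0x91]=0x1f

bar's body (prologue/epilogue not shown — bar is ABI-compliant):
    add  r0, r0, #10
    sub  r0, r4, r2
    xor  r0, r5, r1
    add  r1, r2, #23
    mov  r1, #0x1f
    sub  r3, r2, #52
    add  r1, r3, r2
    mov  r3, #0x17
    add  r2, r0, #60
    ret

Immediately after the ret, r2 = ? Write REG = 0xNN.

REG = 0x27

prologue: push r0 -> mem[0x91]=0x0c, sp=0x91
prologue: push r1 -> mem[0x90]=0xf9, sp=0x90
prologue: push r3 -> mem[0x8f]=0x6e, sp=0x8f
body[0] add  r0, r0, #10 -> r0=0x16
body[1] sub  r0, r4, r2 -> r0=0xad
body[2] xor  r0, r5, r1 -> r0=0xeb
body[3] add  r1, r2, #23 -> r1=0x6b
body[4] mov  r1, #0x1f -> r1=0x1f
body[5] sub  r3, r2, #52 -> r3=0x20
body[6] add  r1, r3, r2 -> r1=0x74
body[7] mov  r3, #0x17 -> r3=0x17
body[8] add  r2, r0, #60 -> r2=0x27
epilogue: pop r3=0x6e, sp=0x90
epilogue: pop r1=0xf9, sp=0x91
epilogue: pop r0=0x0c, sp=0x92
r2 is caller-saved -> body value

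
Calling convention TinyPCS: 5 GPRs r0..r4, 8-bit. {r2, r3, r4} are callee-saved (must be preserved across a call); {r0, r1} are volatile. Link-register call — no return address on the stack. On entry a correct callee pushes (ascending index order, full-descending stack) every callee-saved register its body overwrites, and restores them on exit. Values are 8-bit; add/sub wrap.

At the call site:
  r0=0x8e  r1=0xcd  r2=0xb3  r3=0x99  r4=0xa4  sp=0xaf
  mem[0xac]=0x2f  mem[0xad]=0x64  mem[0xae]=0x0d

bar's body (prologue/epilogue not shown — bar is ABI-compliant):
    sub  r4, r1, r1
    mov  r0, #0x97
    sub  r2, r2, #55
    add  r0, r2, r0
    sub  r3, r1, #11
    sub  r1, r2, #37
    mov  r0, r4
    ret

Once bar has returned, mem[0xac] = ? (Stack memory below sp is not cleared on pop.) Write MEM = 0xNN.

MEM = 0xa4

prologue: push r2 → mem[0xae]=0xb3, sp=0xae
prologue: push r3 → mem[0xad]=0x99, sp=0xad
prologue: push r4 → mem[0xac]=0xa4, sp=0xac
body[0] sub  r4, r1, r1 → r4=0x00
body[1] mov  r0, #0x97 → r0=0x97
body[2] sub  r2, r2, #55 → r2=0x7c
body[3] add  r0, r2, r0 → r0=0x13
body[4] sub  r3, r1, #11 → r3=0xc2
body[5] sub  r1, r2, #37 → r1=0x57
body[6] mov  r0, r4 → r0=0x00
epilogue: pop r4=0xa4, sp=0xad
epilogue: pop r3=0x99, sp=0xae
epilogue: pop r2=0xb3, sp=0xaf
prologue pushed ['r2', 'r3', 'r4'] at ['0xae', '0xad', '0xac']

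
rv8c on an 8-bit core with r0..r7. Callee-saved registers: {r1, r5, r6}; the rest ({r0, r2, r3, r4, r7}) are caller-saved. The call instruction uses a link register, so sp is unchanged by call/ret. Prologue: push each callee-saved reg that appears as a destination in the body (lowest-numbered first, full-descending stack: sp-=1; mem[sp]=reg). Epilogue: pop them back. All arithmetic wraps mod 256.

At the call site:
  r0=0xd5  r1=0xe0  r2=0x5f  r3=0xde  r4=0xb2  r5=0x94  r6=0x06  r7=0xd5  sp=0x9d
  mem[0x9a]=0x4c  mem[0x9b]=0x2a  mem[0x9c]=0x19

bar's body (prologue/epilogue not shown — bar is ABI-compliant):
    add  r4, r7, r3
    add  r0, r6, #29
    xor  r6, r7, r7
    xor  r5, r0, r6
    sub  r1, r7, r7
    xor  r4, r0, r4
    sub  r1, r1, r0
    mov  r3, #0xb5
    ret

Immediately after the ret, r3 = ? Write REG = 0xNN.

prologue: push r1 -> mem[0x9c]=0xe0, sp=0x9c
prologue: push r5 -> mem[0x9b]=0x94, sp=0x9b
prologue: push r6 -> mem[0x9a]=0x06, sp=0x9a
body[0] add  r4, r7, r3 -> r4=0xb3
body[1] add  r0, r6, #29 -> r0=0x23
body[2] xor  r6, r7, r7 -> r6=0x00
body[3] xor  r5, r0, r6 -> r5=0x23
body[4] sub  r1, r7, r7 -> r1=0x00
body[5] xor  r4, r0, r4 -> r4=0x90
body[6] sub  r1, r1, r0 -> r1=0xdd
body[7] mov  r3, #0xb5 -> r3=0xb5
epilogue: pop r6=0x06, sp=0x9b
epilogue: pop r5=0x94, sp=0x9c
epilogue: pop r1=0xe0, sp=0x9d
r3 is caller-saved -> body value

REG = 0xb5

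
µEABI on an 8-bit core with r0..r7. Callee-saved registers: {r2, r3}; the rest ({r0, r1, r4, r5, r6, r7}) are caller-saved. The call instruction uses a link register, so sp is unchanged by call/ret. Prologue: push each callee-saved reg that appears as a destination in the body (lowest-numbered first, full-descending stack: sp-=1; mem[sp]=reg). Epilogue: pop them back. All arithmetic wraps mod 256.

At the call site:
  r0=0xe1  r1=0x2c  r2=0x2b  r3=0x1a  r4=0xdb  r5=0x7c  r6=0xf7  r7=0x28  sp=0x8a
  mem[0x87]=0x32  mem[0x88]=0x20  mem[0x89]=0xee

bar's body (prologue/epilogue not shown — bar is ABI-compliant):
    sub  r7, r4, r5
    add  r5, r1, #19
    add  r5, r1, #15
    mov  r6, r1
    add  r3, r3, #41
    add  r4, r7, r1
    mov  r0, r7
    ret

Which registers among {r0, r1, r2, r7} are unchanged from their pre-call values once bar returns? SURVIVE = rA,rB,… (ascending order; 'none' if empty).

SURVIVE = r1,r2

prologue: push r3 -> mem[0x89]=0x1a, sp=0x89
body[0] sub  r7, r4, r5 -> r7=0x5f
body[1] add  r5, r1, #19 -> r5=0x3f
body[2] add  r5, r1, #15 -> r5=0x3b
body[3] mov  r6, r1 -> r6=0x2c
body[4] add  r3, r3, #41 -> r3=0x43
body[5] add  r4, r7, r1 -> r4=0x8b
body[6] mov  r0, r7 -> r0=0x5f
epilogue: pop r3=0x1a, sp=0x8a
r0: caller-saved, written=True
r1: caller-saved, written=False
r2: callee-saved, written=False
r7: caller-saved, written=True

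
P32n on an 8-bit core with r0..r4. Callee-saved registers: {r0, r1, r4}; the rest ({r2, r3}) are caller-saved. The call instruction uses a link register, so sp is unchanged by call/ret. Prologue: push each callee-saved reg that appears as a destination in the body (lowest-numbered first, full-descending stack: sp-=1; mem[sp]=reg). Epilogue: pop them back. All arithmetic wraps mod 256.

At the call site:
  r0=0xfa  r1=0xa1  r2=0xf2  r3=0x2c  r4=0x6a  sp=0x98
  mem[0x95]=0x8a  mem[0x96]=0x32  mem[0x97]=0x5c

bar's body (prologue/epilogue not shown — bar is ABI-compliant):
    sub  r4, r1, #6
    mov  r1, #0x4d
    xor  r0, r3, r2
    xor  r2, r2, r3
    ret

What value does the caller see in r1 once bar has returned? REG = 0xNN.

prologue: push r0 -> mem[0x97]=0xfa, sp=0x97
prologue: push r1 -> mem[0x96]=0xa1, sp=0x96
prologue: push r4 -> mem[0x95]=0x6a, sp=0x95
body[0] sub  r4, r1, #6 -> r4=0x9b
body[1] mov  r1, #0x4d -> r1=0x4d
body[2] xor  r0, r3, r2 -> r0=0xde
body[3] xor  r2, r2, r3 -> r2=0xde
epilogue: pop r4=0x6a, sp=0x96
epilogue: pop r1=0xa1, sp=0x97
epilogue: pop r0=0xfa, sp=0x98
r1 is callee-saved -> restored

REG = 0xa1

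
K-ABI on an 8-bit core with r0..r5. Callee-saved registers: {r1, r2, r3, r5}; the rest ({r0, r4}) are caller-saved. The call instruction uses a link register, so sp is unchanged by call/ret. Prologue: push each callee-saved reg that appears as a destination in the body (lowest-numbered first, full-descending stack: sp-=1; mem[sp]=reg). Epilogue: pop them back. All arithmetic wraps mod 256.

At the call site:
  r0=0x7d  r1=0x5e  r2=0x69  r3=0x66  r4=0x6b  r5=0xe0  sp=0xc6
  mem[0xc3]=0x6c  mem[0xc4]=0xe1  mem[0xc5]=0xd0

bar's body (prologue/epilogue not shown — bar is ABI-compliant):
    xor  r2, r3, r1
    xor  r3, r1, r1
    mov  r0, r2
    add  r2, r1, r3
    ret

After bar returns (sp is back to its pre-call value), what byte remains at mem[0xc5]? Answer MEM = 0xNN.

prologue: push r2 → mem[0xc5]=0x69, sp=0xc5
prologue: push r3 → mem[0xc4]=0x66, sp=0xc4
body[0] xor  r2, r3, r1 → r2=0x38
body[1] xor  r3, r1, r1 → r3=0x00
body[2] mov  r0, r2 → r0=0x38
body[3] add  r2, r1, r3 → r2=0x5e
epilogue: pop r3=0x66, sp=0xc5
epilogue: pop r2=0x69, sp=0xc6
prologue pushed ['r2', 'r3'] at ['0xc5', '0xc4']

MEM = 0x69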